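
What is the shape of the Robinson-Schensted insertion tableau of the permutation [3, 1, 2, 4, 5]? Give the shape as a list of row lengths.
RSK row insertion gives P = [[1, 2, 4, 5], [3]], which has shape [4, 1].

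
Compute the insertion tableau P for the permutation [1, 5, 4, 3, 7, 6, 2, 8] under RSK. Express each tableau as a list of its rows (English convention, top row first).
Insert 1: appended to row 1. P = [[1]].
Insert 5: appended to row 1. P = [[1, 5]].
Insert 4: 4 bumps 5 from row 1; 5 starts row 2. P = [[1, 4], [5]].
Insert 3: 3 bumps 4 from row 1; 4 bumps 5 from row 2; 5 starts row 3. P = [[1, 3], [4], [5]].
Insert 7: appended to row 1. P = [[1, 3, 7], [4], [5]].
Insert 6: 6 bumps 7 from row 1; 7 appends to row 2. P = [[1, 3, 6], [4, 7], [5]].
Insert 2: 2 bumps 3 from row 1; 3 bumps 4 from row 2; 4 bumps 5 from row 3; 5 starts row 4. P = [[1, 2, 6], [3, 7], [4], [5]].
Insert 8: appended to row 1. P = [[1, 2, 6, 8], [3, 7], [4], [5]].

So P = [[1, 2, 6, 8], [3, 7], [4], [5]].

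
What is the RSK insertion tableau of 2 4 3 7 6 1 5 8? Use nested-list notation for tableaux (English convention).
P = [[1, 3, 5, 8], [2, 6], [4, 7]]

Insert 2: appended to row 1. P = [[2]].
Insert 4: appended to row 1. P = [[2, 4]].
Insert 3: 3 bumps 4 from row 1; 4 starts row 2. P = [[2, 3], [4]].
Insert 7: appended to row 1. P = [[2, 3, 7], [4]].
Insert 6: 6 bumps 7 from row 1; 7 appends to row 2. P = [[2, 3, 6], [4, 7]].
Insert 1: 1 bumps 2 from row 1; 2 bumps 4 from row 2; 4 starts row 3. P = [[1, 3, 6], [2, 7], [4]].
Insert 5: 5 bumps 6 from row 1; 6 bumps 7 from row 2; 7 appends to row 3. P = [[1, 3, 5], [2, 6], [4, 7]].
Insert 8: appended to row 1. P = [[1, 3, 5, 8], [2, 6], [4, 7]].

So P = [[1, 3, 5, 8], [2, 6], [4, 7]].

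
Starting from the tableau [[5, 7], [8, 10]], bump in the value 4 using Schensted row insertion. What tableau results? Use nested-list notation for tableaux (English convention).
[[4, 7], [5, 10], [8]]

In row 1, 4 replaces 5 (the leftmost entry greater than 4); 5 is bumped to row 2. In row 2, 5 replaces 8 (the leftmost entry greater than 5); 8 is bumped to row 3. 8 starts a new row 3. The new tableau is [[4, 7], [5, 10], [8]].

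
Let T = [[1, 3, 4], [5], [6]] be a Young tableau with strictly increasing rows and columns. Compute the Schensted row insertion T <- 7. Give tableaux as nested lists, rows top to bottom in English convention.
[[1, 3, 4, 7], [5], [6]]

7 is larger than every entry of row 1, so it is appended to row 1. The new tableau is [[1, 3, 4, 7], [5], [6]].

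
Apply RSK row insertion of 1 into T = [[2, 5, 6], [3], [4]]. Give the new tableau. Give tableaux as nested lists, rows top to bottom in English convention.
[[1, 5, 6], [2], [3], [4]]

In row 1, 1 replaces 2 (the leftmost entry greater than 1); 2 is bumped to row 2. In row 2, 2 replaces 3 (the leftmost entry greater than 2); 3 is bumped to row 3. In row 3, 3 replaces 4 (the leftmost entry greater than 3); 4 is bumped to row 4. 4 starts a new row 4. The new tableau is [[1, 5, 6], [2], [3], [4]].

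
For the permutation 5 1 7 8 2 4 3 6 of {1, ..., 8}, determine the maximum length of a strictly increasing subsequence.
4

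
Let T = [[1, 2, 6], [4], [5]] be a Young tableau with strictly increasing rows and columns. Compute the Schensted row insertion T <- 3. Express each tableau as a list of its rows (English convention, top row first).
In row 1, 3 replaces 6 (the leftmost entry greater than 3); 6 is bumped to row 2. 6 is appended to row 2. The new tableau is [[1, 2, 3], [4, 6], [5]].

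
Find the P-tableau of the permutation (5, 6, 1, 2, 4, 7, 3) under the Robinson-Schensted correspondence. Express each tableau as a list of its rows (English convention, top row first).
Insert 5: appended to row 1. P = [[5]].
Insert 6: appended to row 1. P = [[5, 6]].
Insert 1: 1 bumps 5 from row 1; 5 starts row 2. P = [[1, 6], [5]].
Insert 2: 2 bumps 6 from row 1; 6 appends to row 2. P = [[1, 2], [5, 6]].
Insert 4: appended to row 1. P = [[1, 2, 4], [5, 6]].
Insert 7: appended to row 1. P = [[1, 2, 4, 7], [5, 6]].
Insert 3: 3 bumps 4 from row 1; 4 bumps 5 from row 2; 5 starts row 3. P = [[1, 2, 3, 7], [4, 6], [5]].

So P = [[1, 2, 3, 7], [4, 6], [5]].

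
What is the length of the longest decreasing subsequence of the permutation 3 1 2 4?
2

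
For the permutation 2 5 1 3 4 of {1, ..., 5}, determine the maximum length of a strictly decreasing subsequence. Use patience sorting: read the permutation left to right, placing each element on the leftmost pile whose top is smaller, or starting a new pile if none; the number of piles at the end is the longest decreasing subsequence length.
2

2: new pile. tops = [2]
5: onto pile 1 (replacing 2). tops = [5]
1: new pile. tops = [5, 1]
3: onto pile 2 (replacing 1). tops = [5, 3]
4: onto pile 2 (replacing 3). tops = [5, 4]

2 piles, so the longest decreasing subsequence has length 2.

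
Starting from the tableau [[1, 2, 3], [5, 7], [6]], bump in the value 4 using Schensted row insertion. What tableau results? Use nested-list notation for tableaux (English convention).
4 is larger than every entry of row 1, so it is appended to row 1. The new tableau is [[1, 2, 3, 4], [5, 7], [6]].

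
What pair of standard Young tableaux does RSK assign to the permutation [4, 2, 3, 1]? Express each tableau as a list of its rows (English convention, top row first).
Insert each entry of the permutation into P by Schensted row insertion, recording in Q the position of each new cell.

Insert 4: appended to row 1. P = [[4]].
Insert 2: 2 bumps 4 from row 1; 4 starts row 2. P = [[2], [4]].
Insert 3: appended to row 1. P = [[2, 3], [4]].
Insert 1: 1 bumps 2 from row 1; 2 bumps 4 from row 2; 4 starts row 3. P = [[1, 3], [2], [4]].

So P = [[1, 3], [2], [4]], Q = [[1, 3], [2], [4]].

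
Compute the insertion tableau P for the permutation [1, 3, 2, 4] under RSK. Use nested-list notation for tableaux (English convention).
Insert 1: appended to row 1. P = [[1]].
Insert 3: appended to row 1. P = [[1, 3]].
Insert 2: 2 bumps 3 from row 1; 3 starts row 2. P = [[1, 2], [3]].
Insert 4: appended to row 1. P = [[1, 2, 4], [3]].

So P = [[1, 2, 4], [3]].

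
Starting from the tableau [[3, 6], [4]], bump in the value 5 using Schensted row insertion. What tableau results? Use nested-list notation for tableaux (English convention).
[[3, 5], [4, 6]]

In row 1, 5 replaces 6 (the leftmost entry greater than 5); 6 is bumped to row 2. 6 is appended to row 2. The new tableau is [[3, 5], [4, 6]].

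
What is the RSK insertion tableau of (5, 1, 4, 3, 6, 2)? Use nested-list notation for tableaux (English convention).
P = [[1, 2, 6], [3], [4], [5]]

Insert 5: appended to row 1. P = [[5]].
Insert 1: 1 bumps 5 from row 1; 5 starts row 2. P = [[1], [5]].
Insert 4: appended to row 1. P = [[1, 4], [5]].
Insert 3: 3 bumps 4 from row 1; 4 bumps 5 from row 2; 5 starts row 3. P = [[1, 3], [4], [5]].
Insert 6: appended to row 1. P = [[1, 3, 6], [4], [5]].
Insert 2: 2 bumps 3 from row 1; 3 bumps 4 from row 2; 4 bumps 5 from row 3; 5 starts row 4. P = [[1, 2, 6], [3], [4], [5]].

So P = [[1, 2, 6], [3], [4], [5]].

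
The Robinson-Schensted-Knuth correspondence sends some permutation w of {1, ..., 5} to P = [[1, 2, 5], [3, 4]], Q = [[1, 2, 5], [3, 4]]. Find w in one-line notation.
Reverse the RSK construction: for i from n down to 1, find the cell of Q containing i, remove the entry at that cell from P, and reverse-bump it up through P; the value ejected from row 1 is w(i).

Step i=5: Q has 5 at row 1, column 3; remove that cell from P, ejecting 5. So w(5) = 5. P is now [[1, 2], [3, 4]].
Step i=4: Q has 4 at row 2, column 2; remove 4 from row 2 of P and reverse-bump: 4 enters row 1 and ejects 2. So w(4) = 2. P is now [[1, 4], [3]].
Step i=3: Q has 3 at row 2, column 1; remove 3 from row 2 of P and reverse-bump: 3 enters row 1 and ejects 1. So w(3) = 1. P is now [[3, 4]].
Step i=2: Q has 2 at row 1, column 2; remove that cell from P, ejecting 4. So w(2) = 4. P is now [[3]].
Step i=1: Q has 1 at row 1, column 1; remove that cell from P, ejecting 3. So w(1) = 3. P is now [].

So w = 3 4 1 2 5.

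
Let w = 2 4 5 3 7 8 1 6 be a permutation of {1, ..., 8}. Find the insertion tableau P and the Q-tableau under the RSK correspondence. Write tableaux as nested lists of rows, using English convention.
Insert each entry of the permutation into P by Schensted row insertion, recording in Q the position of each new cell.

Insert 2: appended to row 1. P = [[2]].
Insert 4: appended to row 1. P = [[2, 4]].
Insert 5: appended to row 1. P = [[2, 4, 5]].
Insert 3: 3 bumps 4 from row 1; 4 starts row 2. P = [[2, 3, 5], [4]].
Insert 7: appended to row 1. P = [[2, 3, 5, 7], [4]].
Insert 8: appended to row 1. P = [[2, 3, 5, 7, 8], [4]].
Insert 1: 1 bumps 2 from row 1; 2 bumps 4 from row 2; 4 starts row 3. P = [[1, 3, 5, 7, 8], [2], [4]].
Insert 6: 6 bumps 7 from row 1; 7 appends to row 2. P = [[1, 3, 5, 6, 8], [2, 7], [4]].

So P = [[1, 3, 5, 6, 8], [2, 7], [4]], Q = [[1, 2, 3, 5, 6], [4, 8], [7]].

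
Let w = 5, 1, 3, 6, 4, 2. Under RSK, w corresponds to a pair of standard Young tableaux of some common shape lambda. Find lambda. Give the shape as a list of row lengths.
Row-insert each entry into an empty tableau.

After inserting 5: P = [[5]].
After inserting 1: P = [[1], [5]].
After inserting 3: P = [[1, 3], [5]].
After inserting 6: P = [[1, 3, 6], [5]].
After inserting 4: P = [[1, 3, 4], [5, 6]].
After inserting 2: P = [[1, 2, 4], [3, 6], [5]].

The final insertion tableau P = [[1, 2, 4], [3, 6], [5]] has shape [3, 2, 1].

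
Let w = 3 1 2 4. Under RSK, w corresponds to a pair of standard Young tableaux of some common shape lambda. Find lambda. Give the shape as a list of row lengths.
[3, 1]

Row-insert each entry into an empty tableau.

After inserting 3: P = [[3]].
After inserting 1: P = [[1], [3]].
After inserting 2: P = [[1, 2], [3]].
After inserting 4: P = [[1, 2, 4], [3]].

The final insertion tableau P = [[1, 2, 4], [3]] has shape [3, 1].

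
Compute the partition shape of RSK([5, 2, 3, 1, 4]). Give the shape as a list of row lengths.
RSK row insertion gives P = [[1, 3, 4], [2], [5]], which has shape [3, 1, 1].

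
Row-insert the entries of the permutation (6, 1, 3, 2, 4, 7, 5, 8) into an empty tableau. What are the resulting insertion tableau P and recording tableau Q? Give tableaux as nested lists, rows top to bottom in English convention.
Insert each entry of the permutation into P by Schensted row insertion, recording in Q the position of each new cell.

After inserting 6: P = [[6]].
After inserting 1: P = [[1], [6]].
After inserting 3: P = [[1, 3], [6]].
After inserting 2: P = [[1, 2], [3], [6]].
After inserting 4: P = [[1, 2, 4], [3], [6]].
After inserting 7: P = [[1, 2, 4, 7], [3], [6]].
After inserting 5: P = [[1, 2, 4, 5], [3, 7], [6]].
After inserting 8: P = [[1, 2, 4, 5, 8], [3, 7], [6]].

So P = [[1, 2, 4, 5, 8], [3, 7], [6]], Q = [[1, 3, 5, 6, 8], [2, 7], [4]].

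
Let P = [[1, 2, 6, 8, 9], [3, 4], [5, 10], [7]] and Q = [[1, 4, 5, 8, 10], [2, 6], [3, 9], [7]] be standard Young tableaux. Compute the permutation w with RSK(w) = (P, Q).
Reverse the RSK construction: for i from n down to 1, find the cell of Q containing i, remove the entry at that cell from P, and reverse-bump it up through P; the value ejected from row 1 is w(i).

Step i=10: Q has 10 at row 1, column 5; remove that cell from P, ejecting 9. So w(10) = 9. P is now [[1, 2, 6, 8], [3, 4], [5, 10], [7]].
Step i=9: Q has 9 at row 3, column 2; remove 10 from row 3 of P and reverse-bump: 10 enters row 2 and ejects 4; 4 enters row 1 and ejects 2. So w(9) = 2. P is now [[1, 4, 6, 8], [3, 10], [5], [7]].
Step i=8: Q has 8 at row 1, column 4; remove that cell from P, ejecting 8. So w(8) = 8. P is now [[1, 4, 6], [3, 10], [5], [7]].
Step i=7: Q has 7 at row 4, column 1; remove 7 from row 4 of P and reverse-bump: 7 enters row 3 and ejects 5; 5 enters row 2 and ejects 3; 3 enters row 1 and ejects 1. So w(7) = 1. P is now [[3, 4, 6], [5, 10], [7]].
Step i=6: Q has 6 at row 2, column 2; remove 10 from row 2 of P and reverse-bump: 10 enters row 1 and ejects 6. So w(6) = 6. P is now [[3, 4, 10], [5], [7]].
Step i=5: Q has 5 at row 1, column 3; remove that cell from P, ejecting 10. So w(5) = 10. P is now [[3, 4], [5], [7]].
Step i=4: Q has 4 at row 1, column 2; remove that cell from P, ejecting 4. So w(4) = 4. P is now [[3], [5], [7]].
Step i=3: Q has 3 at row 3, column 1; remove 7 from row 3 of P and reverse-bump: 7 enters row 2 and ejects 5; 5 enters row 1 and ejects 3. So w(3) = 3. P is now [[5], [7]].
Step i=2: Q has 2 at row 2, column 1; remove 7 from row 2 of P and reverse-bump: 7 enters row 1 and ejects 5. So w(2) = 5. P is now [[7]].
Step i=1: Q has 1 at row 1, column 1; remove that cell from P, ejecting 7. So w(1) = 7. P is now [].

So w = 7 5 3 4 10 6 1 8 2 9.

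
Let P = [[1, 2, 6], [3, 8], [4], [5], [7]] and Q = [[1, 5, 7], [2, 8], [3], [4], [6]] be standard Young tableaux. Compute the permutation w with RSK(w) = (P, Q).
7 5 4 1 3 2 8 6

Reverse the RSK construction: for i from n down to 1, find the cell of Q containing i, remove the entry at that cell from P, and reverse-bump it up through P; the value ejected from row 1 is w(i).

Step i=8: Q has 8 at row 2, column 2; remove 8 from row 2 of P and reverse-bump: 8 enters row 1 and ejects 6. So w(8) = 6. P is now [[1, 2, 8], [3], [4], [5], [7]].
Step i=7: Q has 7 at row 1, column 3; remove that cell from P, ejecting 8. So w(7) = 8. P is now [[1, 2], [3], [4], [5], [7]].
Step i=6: Q has 6 at row 5, column 1; remove 7 from row 5 of P and reverse-bump: 7 enters row 4 and ejects 5; 5 enters row 3 and ejects 4; 4 enters row 2 and ejects 3; 3 enters row 1 and ejects 2. So w(6) = 2. P is now [[1, 3], [4], [5], [7]].
Step i=5: Q has 5 at row 1, column 2; remove that cell from P, ejecting 3. So w(5) = 3. P is now [[1], [4], [5], [7]].
Step i=4: Q has 4 at row 4, column 1; remove 7 from row 4 of P and reverse-bump: 7 enters row 3 and ejects 5; 5 enters row 2 and ejects 4; 4 enters row 1 and ejects 1. So w(4) = 1. P is now [[4], [5], [7]].
Step i=3: Q has 3 at row 3, column 1; remove 7 from row 3 of P and reverse-bump: 7 enters row 2 and ejects 5; 5 enters row 1 and ejects 4. So w(3) = 4. P is now [[5], [7]].
Step i=2: Q has 2 at row 2, column 1; remove 7 from row 2 of P and reverse-bump: 7 enters row 1 and ejects 5. So w(2) = 5. P is now [[7]].
Step i=1: Q has 1 at row 1, column 1; remove that cell from P, ejecting 7. So w(1) = 7. P is now [].

So w = 7 5 4 1 3 2 8 6.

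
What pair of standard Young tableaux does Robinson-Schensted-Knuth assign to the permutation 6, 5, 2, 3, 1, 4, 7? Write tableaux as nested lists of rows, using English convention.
Insert each entry of the permutation into P by Schensted row insertion, recording in Q the position of each new cell.

Insert 6: appended to row 1. P = [[6]].
Insert 5: 5 bumps 6 from row 1; 6 starts row 2. P = [[5], [6]].
Insert 2: 2 bumps 5 from row 1; 5 bumps 6 from row 2; 6 starts row 3. P = [[2], [5], [6]].
Insert 3: appended to row 1. P = [[2, 3], [5], [6]].
Insert 1: 1 bumps 2 from row 1; 2 bumps 5 from row 2; 5 bumps 6 from row 3; 6 starts row 4. P = [[1, 3], [2], [5], [6]].
Insert 4: appended to row 1. P = [[1, 3, 4], [2], [5], [6]].
Insert 7: appended to row 1. P = [[1, 3, 4, 7], [2], [5], [6]].

So P = [[1, 3, 4, 7], [2], [5], [6]], Q = [[1, 4, 6, 7], [2], [3], [5]].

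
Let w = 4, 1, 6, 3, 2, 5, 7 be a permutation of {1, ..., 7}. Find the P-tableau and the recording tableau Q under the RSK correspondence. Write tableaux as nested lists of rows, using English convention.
P = [[1, 2, 5, 7], [3, 6], [4]], Q = [[1, 3, 6, 7], [2, 4], [5]]

Insert each entry of the permutation into P by Schensted row insertion, recording in Q the position of each new cell.

Insert 4: appended to row 1. P = [[4]], Q = [[1]].
Insert 1: 1 bumps 4 from row 1; 4 starts row 2. P = [[1], [4]], Q = [[1], [2]].
Insert 6: appended to row 1. P = [[1, 6], [4]], Q = [[1, 3], [2]].
Insert 3: 3 bumps 6 from row 1; 6 appends to row 2. P = [[1, 3], [4, 6]], Q = [[1, 3], [2, 4]].
Insert 2: 2 bumps 3 from row 1; 3 bumps 4 from row 2; 4 starts row 3. P = [[1, 2], [3, 6], [4]], Q = [[1, 3], [2, 4], [5]].
Insert 5: appended to row 1. P = [[1, 2, 5], [3, 6], [4]], Q = [[1, 3, 6], [2, 4], [5]].
Insert 7: appended to row 1. P = [[1, 2, 5, 7], [3, 6], [4]], Q = [[1, 3, 6, 7], [2, 4], [5]].

So P = [[1, 2, 5, 7], [3, 6], [4]], Q = [[1, 3, 6, 7], [2, 4], [5]].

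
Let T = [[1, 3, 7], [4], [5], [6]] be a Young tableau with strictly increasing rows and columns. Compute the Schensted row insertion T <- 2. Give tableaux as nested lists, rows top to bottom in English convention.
In row 1, 2 replaces 3 (the leftmost entry greater than 2); 3 is bumped to row 2. In row 2, 3 replaces 4 (the leftmost entry greater than 3); 4 is bumped to row 3. In row 3, 4 replaces 5 (the leftmost entry greater than 4); 5 is bumped to row 4. In row 4, 5 replaces 6 (the leftmost entry greater than 5); 6 is bumped to row 5. 6 starts a new row 5. The new tableau is [[1, 2, 7], [3], [4], [5], [6]].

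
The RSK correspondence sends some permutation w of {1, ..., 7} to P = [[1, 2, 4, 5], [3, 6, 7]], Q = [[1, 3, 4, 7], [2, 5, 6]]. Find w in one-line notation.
Reverse the RSK construction: for i from n down to 1, find the cell of Q containing i, remove the entry at that cell from P, and reverse-bump it up through P; the value ejected from row 1 is w(i).

Step i=7: Q has 7 at row 1, column 4; remove that cell from P, ejecting 5. So w(7) = 5. P is now [[1, 2, 4], [3, 6, 7]].
Step i=6: Q has 6 at row 2, column 3; remove 7 from row 2 of P and reverse-bump: 7 enters row 1 and ejects 4. So w(6) = 4. P is now [[1, 2, 7], [3, 6]].
Step i=5: Q has 5 at row 2, column 2; remove 6 from row 2 of P and reverse-bump: 6 enters row 1 and ejects 2. So w(5) = 2. P is now [[1, 6, 7], [3]].
Step i=4: Q has 4 at row 1, column 3; remove that cell from P, ejecting 7. So w(4) = 7. P is now [[1, 6], [3]].
Step i=3: Q has 3 at row 1, column 2; remove that cell from P, ejecting 6. So w(3) = 6. P is now [[1], [3]].
Step i=2: Q has 2 at row 2, column 1; remove 3 from row 2 of P and reverse-bump: 3 enters row 1 and ejects 1. So w(2) = 1. P is now [[3]].
Step i=1: Q has 1 at row 1, column 1; remove that cell from P, ejecting 3. So w(1) = 3. P is now [].

So w = 3 1 6 7 2 4 5.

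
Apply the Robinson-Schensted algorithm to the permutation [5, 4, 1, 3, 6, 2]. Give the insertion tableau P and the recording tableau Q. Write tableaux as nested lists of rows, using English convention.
P = [[1, 2, 6], [3], [4], [5]], Q = [[1, 4, 5], [2], [3], [6]]

Insert each entry of the permutation into P by Schensted row insertion, recording in Q the position of each new cell.

Insert 5: appended to row 1. P = [[5]].
Insert 4: 4 bumps 5 from row 1; 5 starts row 2. P = [[4], [5]].
Insert 1: 1 bumps 4 from row 1; 4 bumps 5 from row 2; 5 starts row 3. P = [[1], [4], [5]].
Insert 3: appended to row 1. P = [[1, 3], [4], [5]].
Insert 6: appended to row 1. P = [[1, 3, 6], [4], [5]].
Insert 2: 2 bumps 3 from row 1; 3 bumps 4 from row 2; 4 bumps 5 from row 3; 5 starts row 4. P = [[1, 2, 6], [3], [4], [5]].

So P = [[1, 2, 6], [3], [4], [5]], Q = [[1, 4, 5], [2], [3], [6]].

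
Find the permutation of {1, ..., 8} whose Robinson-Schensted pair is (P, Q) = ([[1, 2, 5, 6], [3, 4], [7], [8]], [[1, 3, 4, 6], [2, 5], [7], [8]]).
Reverse the RSK construction: for i from n down to 1, find the cell of Q containing i, remove the entry at that cell from P, and reverse-bump it up through P; the value ejected from row 1 is w(i).

Step i=8: Q has 8 at row 4, column 1; remove 8 from row 4 of P and reverse-bump: 8 enters row 3 and ejects 7; 7 enters row 2 and ejects 4; 4 enters row 1 and ejects 2. So w(8) = 2. P is now [[1, 4, 5, 6], [3, 7], [8]].
Step i=7: Q has 7 at row 3, column 1; remove 8 from row 3 of P and reverse-bump: 8 enters row 2 and ejects 7; 7 enters row 1 and ejects 6. So w(7) = 6. P is now [[1, 4, 5, 7], [3, 8]].
Step i=6: Q has 6 at row 1, column 4; remove that cell from P, ejecting 7. So w(6) = 7. P is now [[1, 4, 5], [3, 8]].
Step i=5: Q has 5 at row 2, column 2; remove 8 from row 2 of P and reverse-bump: 8 enters row 1 and ejects 5. So w(5) = 5. P is now [[1, 4, 8], [3]].
Step i=4: Q has 4 at row 1, column 3; remove that cell from P, ejecting 8. So w(4) = 8. P is now [[1, 4], [3]].
Step i=3: Q has 3 at row 1, column 2; remove that cell from P, ejecting 4. So w(3) = 4. P is now [[1], [3]].
Step i=2: Q has 2 at row 2, column 1; remove 3 from row 2 of P and reverse-bump: 3 enters row 1 and ejects 1. So w(2) = 1. P is now [[3]].
Step i=1: Q has 1 at row 1, column 1; remove that cell from P, ejecting 3. So w(1) = 3. P is now [].

So w = 3 1 4 8 5 7 6 2.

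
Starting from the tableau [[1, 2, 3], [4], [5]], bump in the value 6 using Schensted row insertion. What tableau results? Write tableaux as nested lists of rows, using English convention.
6 is larger than every entry of row 1, so it is appended to row 1. The new tableau is [[1, 2, 3, 6], [4], [5]].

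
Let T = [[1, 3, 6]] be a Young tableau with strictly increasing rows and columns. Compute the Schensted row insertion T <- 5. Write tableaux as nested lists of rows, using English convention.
In row 1, 5 replaces 6 (the leftmost entry greater than 5); 6 is bumped to row 2. 6 starts a new row 2. The new tableau is [[1, 3, 5], [6]].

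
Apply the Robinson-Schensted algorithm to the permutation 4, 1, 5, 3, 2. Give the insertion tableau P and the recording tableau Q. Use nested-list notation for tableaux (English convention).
P = [[1, 2], [3, 5], [4]], Q = [[1, 3], [2, 4], [5]]

Insert each entry of the permutation into P by Schensted row insertion, recording in Q the position of each new cell.

Insert 4: appended to row 1. P = [[4]].
Insert 1: 1 bumps 4 from row 1; 4 starts row 2. P = [[1], [4]].
Insert 5: appended to row 1. P = [[1, 5], [4]].
Insert 3: 3 bumps 5 from row 1; 5 appends to row 2. P = [[1, 3], [4, 5]].
Insert 2: 2 bumps 3 from row 1; 3 bumps 4 from row 2; 4 starts row 3. P = [[1, 2], [3, 5], [4]].

So P = [[1, 2], [3, 5], [4]], Q = [[1, 3], [2, 4], [5]].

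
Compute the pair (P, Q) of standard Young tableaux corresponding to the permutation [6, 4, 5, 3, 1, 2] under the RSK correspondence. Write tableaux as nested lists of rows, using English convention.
Insert each entry of the permutation into P by Schensted row insertion, recording in Q the position of each new cell.

Insert 6: appended to row 1. P = [[6]], Q = [[1]].
Insert 4: 4 bumps 6 from row 1; 6 starts row 2. P = [[4], [6]], Q = [[1], [2]].
Insert 5: appended to row 1. P = [[4, 5], [6]], Q = [[1, 3], [2]].
Insert 3: 3 bumps 4 from row 1; 4 bumps 6 from row 2; 6 starts row 3. P = [[3, 5], [4], [6]], Q = [[1, 3], [2], [4]].
Insert 1: 1 bumps 3 from row 1; 3 bumps 4 from row 2; 4 bumps 6 from row 3; 6 starts row 4. P = [[1, 5], [3], [4], [6]], Q = [[1, 3], [2], [4], [5]].
Insert 2: 2 bumps 5 from row 1; 5 appends to row 2. P = [[1, 2], [3, 5], [4], [6]], Q = [[1, 3], [2, 6], [4], [5]].

So P = [[1, 2], [3, 5], [4], [6]], Q = [[1, 3], [2, 6], [4], [5]].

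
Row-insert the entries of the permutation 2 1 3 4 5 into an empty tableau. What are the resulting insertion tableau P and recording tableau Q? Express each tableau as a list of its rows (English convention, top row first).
Insert each entry of the permutation into P by Schensted row insertion, recording in Q the position of each new cell.

Insert 2: appended to row 1. P = [[2]].
Insert 1: 1 bumps 2 from row 1; 2 starts row 2. P = [[1], [2]].
Insert 3: appended to row 1. P = [[1, 3], [2]].
Insert 4: appended to row 1. P = [[1, 3, 4], [2]].
Insert 5: appended to row 1. P = [[1, 3, 4, 5], [2]].

So P = [[1, 3, 4, 5], [2]], Q = [[1, 3, 4, 5], [2]].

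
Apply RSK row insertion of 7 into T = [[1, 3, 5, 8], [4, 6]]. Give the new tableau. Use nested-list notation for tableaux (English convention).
In row 1, 7 replaces 8 (the leftmost entry greater than 7); 8 is bumped to row 2. 8 is appended to row 2. The new tableau is [[1, 3, 5, 7], [4, 6, 8]].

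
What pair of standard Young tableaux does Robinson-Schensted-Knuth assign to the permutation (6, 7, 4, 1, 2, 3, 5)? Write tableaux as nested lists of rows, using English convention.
Insert each entry of the permutation into P by Schensted row insertion, recording in Q the position of each new cell.

Insert 6: appended to row 1. P = [[6]].
Insert 7: appended to row 1. P = [[6, 7]].
Insert 4: 4 bumps 6 from row 1; 6 starts row 2. P = [[4, 7], [6]].
Insert 1: 1 bumps 4 from row 1; 4 bumps 6 from row 2; 6 starts row 3. P = [[1, 7], [4], [6]].
Insert 2: 2 bumps 7 from row 1; 7 appends to row 2. P = [[1, 2], [4, 7], [6]].
Insert 3: appended to row 1. P = [[1, 2, 3], [4, 7], [6]].
Insert 5: appended to row 1. P = [[1, 2, 3, 5], [4, 7], [6]].

So P = [[1, 2, 3, 5], [4, 7], [6]], Q = [[1, 2, 6, 7], [3, 5], [4]].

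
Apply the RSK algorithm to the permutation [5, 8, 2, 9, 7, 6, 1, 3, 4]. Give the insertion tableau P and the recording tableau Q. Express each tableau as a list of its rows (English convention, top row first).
P = [[1, 3, 4], [2, 6, 9], [5, 7], [8]], Q = [[1, 2, 4], [3, 5, 9], [6, 8], [7]]

Insert each entry of the permutation into P by Schensted row insertion, recording in Q the position of each new cell.

Insert 5: appended to row 1. P = [[5]].
Insert 8: appended to row 1. P = [[5, 8]].
Insert 2: 2 bumps 5 from row 1; 5 starts row 2. P = [[2, 8], [5]].
Insert 9: appended to row 1. P = [[2, 8, 9], [5]].
Insert 7: 7 bumps 8 from row 1; 8 appends to row 2. P = [[2, 7, 9], [5, 8]].
Insert 6: 6 bumps 7 from row 1; 7 bumps 8 from row 2; 8 starts row 3. P = [[2, 6, 9], [5, 7], [8]].
Insert 1: 1 bumps 2 from row 1; 2 bumps 5 from row 2; 5 bumps 8 from row 3; 8 starts row 4. P = [[1, 6, 9], [2, 7], [5], [8]].
Insert 3: 3 bumps 6 from row 1; 6 bumps 7 from row 2; 7 appends to row 3. P = [[1, 3, 9], [2, 6], [5, 7], [8]].
Insert 4: 4 bumps 9 from row 1; 9 appends to row 2. P = [[1, 3, 4], [2, 6, 9], [5, 7], [8]].

So P = [[1, 3, 4], [2, 6, 9], [5, 7], [8]], Q = [[1, 2, 4], [3, 5, 9], [6, 8], [7]].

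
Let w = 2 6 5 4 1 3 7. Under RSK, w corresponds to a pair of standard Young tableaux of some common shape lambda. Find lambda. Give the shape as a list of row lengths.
[3, 2, 1, 1]

Row-insert each entry into an empty tableau.

After inserting 2: P = [[2]].
After inserting 6: P = [[2, 6]].
After inserting 5: P = [[2, 5], [6]].
After inserting 4: P = [[2, 4], [5], [6]].
After inserting 1: P = [[1, 4], [2], [5], [6]].
After inserting 3: P = [[1, 3], [2, 4], [5], [6]].
After inserting 7: P = [[1, 3, 7], [2, 4], [5], [6]].

The final insertion tableau P = [[1, 3, 7], [2, 4], [5], [6]] has shape [3, 2, 1, 1].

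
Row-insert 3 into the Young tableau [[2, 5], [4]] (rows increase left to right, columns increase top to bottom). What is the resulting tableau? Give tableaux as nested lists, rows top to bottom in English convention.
In row 1, 3 replaces 5 (the leftmost entry greater than 3); 5 is bumped to row 2. 5 is appended to row 2. The new tableau is [[2, 3], [4, 5]].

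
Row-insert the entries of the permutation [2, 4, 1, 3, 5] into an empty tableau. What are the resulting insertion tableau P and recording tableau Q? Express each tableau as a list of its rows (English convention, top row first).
P = [[1, 3, 5], [2, 4]], Q = [[1, 2, 5], [3, 4]]

Insert each entry of the permutation into P by Schensted row insertion, recording in Q the position of each new cell.

Insert 2: appended to row 1. P = [[2]], Q = [[1]].
Insert 4: appended to row 1. P = [[2, 4]], Q = [[1, 2]].
Insert 1: 1 bumps 2 from row 1; 2 starts row 2. P = [[1, 4], [2]], Q = [[1, 2], [3]].
Insert 3: 3 bumps 4 from row 1; 4 appends to row 2. P = [[1, 3], [2, 4]], Q = [[1, 2], [3, 4]].
Insert 5: appended to row 1. P = [[1, 3, 5], [2, 4]], Q = [[1, 2, 5], [3, 4]].

So P = [[1, 3, 5], [2, 4]], Q = [[1, 2, 5], [3, 4]].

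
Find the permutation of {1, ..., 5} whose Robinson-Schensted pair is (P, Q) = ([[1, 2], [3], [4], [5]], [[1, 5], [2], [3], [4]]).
5 4 3 1 2

Reverse the RSK construction: for i from n down to 1, find the cell of Q containing i, remove the entry at that cell from P, and reverse-bump it up through P; the value ejected from row 1 is w(i).

Step i=5: Q has 5 at row 1, column 2; remove that cell from P, ejecting 2. So w(5) = 2. P is now [[1], [3], [4], [5]].
Step i=4: Q has 4 at row 4, column 1; remove 5 from row 4 of P and reverse-bump: 5 enters row 3 and ejects 4; 4 enters row 2 and ejects 3; 3 enters row 1 and ejects 1. So w(4) = 1. P is now [[3], [4], [5]].
Step i=3: Q has 3 at row 3, column 1; remove 5 from row 3 of P and reverse-bump: 5 enters row 2 and ejects 4; 4 enters row 1 and ejects 3. So w(3) = 3. P is now [[4], [5]].
Step i=2: Q has 2 at row 2, column 1; remove 5 from row 2 of P and reverse-bump: 5 enters row 1 and ejects 4. So w(2) = 4. P is now [[5]].
Step i=1: Q has 1 at row 1, column 1; remove that cell from P, ejecting 5. So w(1) = 5. P is now [].

So w = 5 4 3 1 2.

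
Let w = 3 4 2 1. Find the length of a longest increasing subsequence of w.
2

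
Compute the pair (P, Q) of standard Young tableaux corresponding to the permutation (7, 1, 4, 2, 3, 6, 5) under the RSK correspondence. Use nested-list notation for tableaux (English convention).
P = [[1, 2, 3, 5], [4, 6], [7]], Q = [[1, 3, 5, 6], [2, 7], [4]]

Insert each entry of the permutation into P by Schensted row insertion, recording in Q the position of each new cell.

Insert 7: appended to row 1. P = [[7]], Q = [[1]].
Insert 1: 1 bumps 7 from row 1; 7 starts row 2. P = [[1], [7]], Q = [[1], [2]].
Insert 4: appended to row 1. P = [[1, 4], [7]], Q = [[1, 3], [2]].
Insert 2: 2 bumps 4 from row 1; 4 bumps 7 from row 2; 7 starts row 3. P = [[1, 2], [4], [7]], Q = [[1, 3], [2], [4]].
Insert 3: appended to row 1. P = [[1, 2, 3], [4], [7]], Q = [[1, 3, 5], [2], [4]].
Insert 6: appended to row 1. P = [[1, 2, 3, 6], [4], [7]], Q = [[1, 3, 5, 6], [2], [4]].
Insert 5: 5 bumps 6 from row 1; 6 appends to row 2. P = [[1, 2, 3, 5], [4, 6], [7]], Q = [[1, 3, 5, 6], [2, 7], [4]].

So P = [[1, 2, 3, 5], [4, 6], [7]], Q = [[1, 3, 5, 6], [2, 7], [4]].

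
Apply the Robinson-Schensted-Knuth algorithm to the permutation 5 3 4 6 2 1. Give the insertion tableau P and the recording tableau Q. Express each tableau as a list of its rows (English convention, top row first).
P = [[1, 4, 6], [2], [3], [5]], Q = [[1, 3, 4], [2], [5], [6]]

Insert each entry of the permutation into P by Schensted row insertion, recording in Q the position of each new cell.

Insert 5: appended to row 1. P = [[5]].
Insert 3: 3 bumps 5 from row 1; 5 starts row 2. P = [[3], [5]].
Insert 4: appended to row 1. P = [[3, 4], [5]].
Insert 6: appended to row 1. P = [[3, 4, 6], [5]].
Insert 2: 2 bumps 3 from row 1; 3 bumps 5 from row 2; 5 starts row 3. P = [[2, 4, 6], [3], [5]].
Insert 1: 1 bumps 2 from row 1; 2 bumps 3 from row 2; 3 bumps 5 from row 3; 5 starts row 4. P = [[1, 4, 6], [2], [3], [5]].

So P = [[1, 4, 6], [2], [3], [5]], Q = [[1, 3, 4], [2], [5], [6]].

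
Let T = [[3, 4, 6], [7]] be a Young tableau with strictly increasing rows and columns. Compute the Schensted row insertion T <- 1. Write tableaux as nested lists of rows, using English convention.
In row 1, 1 replaces 3 (the leftmost entry greater than 1); 3 is bumped to row 2. In row 2, 3 replaces 7 (the leftmost entry greater than 3); 7 is bumped to row 3. 7 starts a new row 3. The new tableau is [[1, 4, 6], [3], [7]].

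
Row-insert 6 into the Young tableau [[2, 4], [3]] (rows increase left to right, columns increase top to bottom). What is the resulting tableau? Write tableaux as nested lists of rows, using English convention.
[[2, 4, 6], [3]]

6 is larger than every entry of row 1, so it is appended to row 1. The new tableau is [[2, 4, 6], [3]].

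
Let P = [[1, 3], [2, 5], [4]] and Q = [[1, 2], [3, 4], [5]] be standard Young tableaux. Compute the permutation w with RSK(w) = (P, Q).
4 5 2 3 1

Reverse the RSK construction: for i from n down to 1, find the cell of Q containing i, remove the entry at that cell from P, and reverse-bump it up through P; the value ejected from row 1 is w(i).

Step i=5: Q has 5 at row 3, column 1; remove 4 from row 3 of P and reverse-bump: 4 enters row 2 and ejects 2; 2 enters row 1 and ejects 1. So w(5) = 1. P is now [[2, 3], [4, 5]].
Step i=4: Q has 4 at row 2, column 2; remove 5 from row 2 of P and reverse-bump: 5 enters row 1 and ejects 3. So w(4) = 3. P is now [[2, 5], [4]].
Step i=3: Q has 3 at row 2, column 1; remove 4 from row 2 of P and reverse-bump: 4 enters row 1 and ejects 2. So w(3) = 2. P is now [[4, 5]].
Step i=2: Q has 2 at row 1, column 2; remove that cell from P, ejecting 5. So w(2) = 5. P is now [[4]].
Step i=1: Q has 1 at row 1, column 1; remove that cell from P, ejecting 4. So w(1) = 4. P is now [].

So w = 4 5 2 3 1.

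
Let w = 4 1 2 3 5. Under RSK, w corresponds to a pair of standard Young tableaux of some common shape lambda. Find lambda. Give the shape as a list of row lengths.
[4, 1]

Row-insert each entry into an empty tableau.

After inserting 4: P = [[4]].
After inserting 1: P = [[1], [4]].
After inserting 2: P = [[1, 2], [4]].
After inserting 3: P = [[1, 2, 3], [4]].
After inserting 5: P = [[1, 2, 3, 5], [4]].

The final insertion tableau P = [[1, 2, 3, 5], [4]] has shape [4, 1].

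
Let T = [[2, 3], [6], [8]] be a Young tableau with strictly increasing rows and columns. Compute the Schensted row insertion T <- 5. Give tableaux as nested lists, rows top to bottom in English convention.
5 is larger than every entry of row 1, so it is appended to row 1. The new tableau is [[2, 3, 5], [6], [8]].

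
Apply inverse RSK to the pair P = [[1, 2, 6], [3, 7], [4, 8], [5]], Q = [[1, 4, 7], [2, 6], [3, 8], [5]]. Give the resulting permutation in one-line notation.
Reverse the RSK construction: for i from n down to 1, find the cell of Q containing i, remove the entry at that cell from P, and reverse-bump it up through P; the value ejected from row 1 is w(i).

Step i=8: Q has 8 at row 3, column 2; remove 8 from row 3 of P and reverse-bump: 8 enters row 2 and ejects 7; 7 enters row 1 and ejects 6. So w(8) = 6. P is now [[1, 2, 7], [3, 8], [4], [5]].
Step i=7: Q has 7 at row 1, column 3; remove that cell from P, ejecting 7. So w(7) = 7. P is now [[1, 2], [3, 8], [4], [5]].
Step i=6: Q has 6 at row 2, column 2; remove 8 from row 2 of P and reverse-bump: 8 enters row 1 and ejects 2. So w(6) = 2. P is now [[1, 8], [3], [4], [5]].
Step i=5: Q has 5 at row 4, column 1; remove 5 from row 4 of P and reverse-bump: 5 enters row 3 and ejects 4; 4 enters row 2 and ejects 3; 3 enters row 1 and ejects 1. So w(5) = 1. P is now [[3, 8], [4], [5]].
Step i=4: Q has 4 at row 1, column 2; remove that cell from P, ejecting 8. So w(4) = 8. P is now [[3], [4], [5]].
Step i=3: Q has 3 at row 3, column 1; remove 5 from row 3 of P and reverse-bump: 5 enters row 2 and ejects 4; 4 enters row 1 and ejects 3. So w(3) = 3. P is now [[4], [5]].
Step i=2: Q has 2 at row 2, column 1; remove 5 from row 2 of P and reverse-bump: 5 enters row 1 and ejects 4. So w(2) = 4. P is now [[5]].
Step i=1: Q has 1 at row 1, column 1; remove that cell from P, ejecting 5. So w(1) = 5. P is now [].

So w = 5 4 3 8 1 2 7 6.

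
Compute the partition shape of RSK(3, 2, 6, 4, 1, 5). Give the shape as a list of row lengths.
[3, 2, 1]

Row-insert each entry into an empty tableau.

After inserting 3: P = [[3]].
After inserting 2: P = [[2], [3]].
After inserting 6: P = [[2, 6], [3]].
After inserting 4: P = [[2, 4], [3, 6]].
After inserting 1: P = [[1, 4], [2, 6], [3]].
After inserting 5: P = [[1, 4, 5], [2, 6], [3]].

The final insertion tableau P = [[1, 4, 5], [2, 6], [3]] has shape [3, 2, 1].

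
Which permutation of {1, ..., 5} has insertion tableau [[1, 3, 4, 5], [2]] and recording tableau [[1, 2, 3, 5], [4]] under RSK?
Reverse the RSK construction: for i from n down to 1, find the cell of Q containing i, remove the entry at that cell from P, and reverse-bump it up through P; the value ejected from row 1 is w(i).

Step i=5: Q has 5 at row 1, column 4; remove that cell from P, ejecting 5. So w(5) = 5. P is now [[1, 3, 4], [2]].
Step i=4: Q has 4 at row 2, column 1; remove 2 from row 2 of P and reverse-bump: 2 enters row 1 and ejects 1. So w(4) = 1. P is now [[2, 3, 4]].
Step i=3: Q has 3 at row 1, column 3; remove that cell from P, ejecting 4. So w(3) = 4. P is now [[2, 3]].
Step i=2: Q has 2 at row 1, column 2; remove that cell from P, ejecting 3. So w(2) = 3. P is now [[2]].
Step i=1: Q has 1 at row 1, column 1; remove that cell from P, ejecting 2. So w(1) = 2. P is now [].

So w = 2 3 4 1 5.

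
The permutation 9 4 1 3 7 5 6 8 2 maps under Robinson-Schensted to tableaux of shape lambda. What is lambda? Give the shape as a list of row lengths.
RSK row insertion gives P = [[1, 2, 5, 6, 8], [3, 7], [4], [9]], which has shape [5, 2, 1, 1].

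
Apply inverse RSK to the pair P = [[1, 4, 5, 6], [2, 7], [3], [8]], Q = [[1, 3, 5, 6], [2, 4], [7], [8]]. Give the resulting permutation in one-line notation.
3 2 8 4 5 7 6 1

Reverse the RSK construction: for i from n down to 1, find the cell of Q containing i, remove the entry at that cell from P, and reverse-bump it up through P; the value ejected from row 1 is w(i).

Step i=8: Q has 8 at row 4, column 1; remove 8 from row 4 of P and reverse-bump: 8 enters row 3 and ejects 3; 3 enters row 2 and ejects 2; 2 enters row 1 and ejects 1. So w(8) = 1. P is now [[2, 4, 5, 6], [3, 7], [8]].
Step i=7: Q has 7 at row 3, column 1; remove 8 from row 3 of P and reverse-bump: 8 enters row 2 and ejects 7; 7 enters row 1 and ejects 6. So w(7) = 6. P is now [[2, 4, 5, 7], [3, 8]].
Step i=6: Q has 6 at row 1, column 4; remove that cell from P, ejecting 7. So w(6) = 7. P is now [[2, 4, 5], [3, 8]].
Step i=5: Q has 5 at row 1, column 3; remove that cell from P, ejecting 5. So w(5) = 5. P is now [[2, 4], [3, 8]].
Step i=4: Q has 4 at row 2, column 2; remove 8 from row 2 of P and reverse-bump: 8 enters row 1 and ejects 4. So w(4) = 4. P is now [[2, 8], [3]].
Step i=3: Q has 3 at row 1, column 2; remove that cell from P, ejecting 8. So w(3) = 8. P is now [[2], [3]].
Step i=2: Q has 2 at row 2, column 1; remove 3 from row 2 of P and reverse-bump: 3 enters row 1 and ejects 2. So w(2) = 2. P is now [[3]].
Step i=1: Q has 1 at row 1, column 1; remove that cell from P, ejecting 3. So w(1) = 3. P is now [].

So w = 3 2 8 4 5 7 6 1.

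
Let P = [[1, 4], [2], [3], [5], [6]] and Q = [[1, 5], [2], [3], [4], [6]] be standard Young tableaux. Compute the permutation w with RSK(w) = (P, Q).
Reverse the RSK construction: for i from n down to 1, find the cell of Q containing i, remove the entry at that cell from P, and reverse-bump it up through P; the value ejected from row 1 is w(i).

Step i=6: Q has 6 at row 5, column 1; remove 6 from row 5 of P and reverse-bump: 6 enters row 4 and ejects 5; 5 enters row 3 and ejects 3; 3 enters row 2 and ejects 2; 2 enters row 1 and ejects 1. So w(6) = 1. P is now [[2, 4], [3], [5], [6]].
Step i=5: Q has 5 at row 1, column 2; remove that cell from P, ejecting 4. So w(5) = 4. P is now [[2], [3], [5], [6]].
Step i=4: Q has 4 at row 4, column 1; remove 6 from row 4 of P and reverse-bump: 6 enters row 3 and ejects 5; 5 enters row 2 and ejects 3; 3 enters row 1 and ejects 2. So w(4) = 2. P is now [[3], [5], [6]].
Step i=3: Q has 3 at row 3, column 1; remove 6 from row 3 of P and reverse-bump: 6 enters row 2 and ejects 5; 5 enters row 1 and ejects 3. So w(3) = 3. P is now [[5], [6]].
Step i=2: Q has 2 at row 2, column 1; remove 6 from row 2 of P and reverse-bump: 6 enters row 1 and ejects 5. So w(2) = 5. P is now [[6]].
Step i=1: Q has 1 at row 1, column 1; remove that cell from P, ejecting 6. So w(1) = 6. P is now [].

So w = 6 5 3 2 4 1.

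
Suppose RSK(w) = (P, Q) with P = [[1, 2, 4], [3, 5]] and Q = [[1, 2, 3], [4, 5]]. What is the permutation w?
Reverse the RSK construction: for i from n down to 1, find the cell of Q containing i, remove the entry at that cell from P, and reverse-bump it up through P; the value ejected from row 1 is w(i).

Step i=5: Q has 5 at row 2, column 2; remove 5 from row 2 of P and reverse-bump: 5 enters row 1 and ejects 4. So w(5) = 4. P is now [[1, 2, 5], [3]].
Step i=4: Q has 4 at row 2, column 1; remove 3 from row 2 of P and reverse-bump: 3 enters row 1 and ejects 2. So w(4) = 2. P is now [[1, 3, 5]].
Step i=3: Q has 3 at row 1, column 3; remove that cell from P, ejecting 5. So w(3) = 5. P is now [[1, 3]].
Step i=2: Q has 2 at row 1, column 2; remove that cell from P, ejecting 3. So w(2) = 3. P is now [[1]].
Step i=1: Q has 1 at row 1, column 1; remove that cell from P, ejecting 1. So w(1) = 1. P is now [].

So w = 1 3 5 2 4.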